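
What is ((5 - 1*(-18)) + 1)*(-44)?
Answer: -1056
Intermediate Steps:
((5 - 1*(-18)) + 1)*(-44) = ((5 + 18) + 1)*(-44) = (23 + 1)*(-44) = 24*(-44) = -1056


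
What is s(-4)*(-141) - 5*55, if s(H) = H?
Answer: 289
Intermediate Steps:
s(-4)*(-141) - 5*55 = -4*(-141) - 5*55 = 564 - 275 = 289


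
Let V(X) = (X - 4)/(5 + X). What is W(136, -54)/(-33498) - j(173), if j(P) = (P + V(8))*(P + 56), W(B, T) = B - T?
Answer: -8641430048/217737 ≈ -39687.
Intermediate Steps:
V(X) = (-4 + X)/(5 + X)
j(P) = (56 + P)*(4/13 + P) (j(P) = (P + (-4 + 8)/(5 + 8))*(P + 56) = (P + 4/13)*(56 + P) = (4/13 + P)*(56 + P) = (56 + P)*(4/13 + P))
W(136, -54)/(-33498) - j(173) = (136 - 1*(-54))/(-33498) - (224/13 + 173² + (732/13)*173) = (136 + 54)*(-1/33498) - (224/13 + 29929 + 126636/13) = 190*(-1/33498) - 1*515937/13 = -95/16749 - 515937/13 = -8641430048/217737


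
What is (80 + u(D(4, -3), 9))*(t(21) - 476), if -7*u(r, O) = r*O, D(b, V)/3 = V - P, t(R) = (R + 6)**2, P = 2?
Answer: 175835/7 ≈ 25119.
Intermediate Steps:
t(R) = (6 + R)**2
D(b, V) = -6 + 3*V (D(b, V) = 3*(V - 1*2) = 3*(V - 2) = 3*(-2 + V) = -6 + 3*V)
u(r, O) = -O*r/7 (u(r, O) = -r*O/7 = -O*r/7)
(80 + u(D(4, -3), 9))*(t(21) - 476) = (80 - 1/7*9*(-6 + 3*(-3)))*((6 + 21)**2 - 476) = (80 - 1/7*9*(-6 - 9))*(27**2 - 476) = (80 - 1/7*9*(-15))*(729 - 476) = (80 + 135/7)*253 = (695/7)*253 = 175835/7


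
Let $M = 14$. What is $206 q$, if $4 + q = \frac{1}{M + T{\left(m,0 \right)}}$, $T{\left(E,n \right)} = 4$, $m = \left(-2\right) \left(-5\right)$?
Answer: $- \frac{7313}{9} \approx -812.56$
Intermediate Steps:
$m = 10$
$q = - \frac{71}{18}$ ($q = -4 + \frac{1}{14 + 4} = -4 + \frac{1}{18} = - \frac{71}{18} \approx -3.9444$)
$206 q = 206 \left(- \frac{71}{18}\right) = - \frac{7313}{9}$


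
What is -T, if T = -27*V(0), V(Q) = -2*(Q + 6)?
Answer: -324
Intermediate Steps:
V(Q) = -12 - 2*Q (V(Q) = -2*(6 + Q) = -12 - 2*Q)
T = 324 (T = -27*(-12 - 2*0) = -27*(-12 + 0) = -27*(-12) = 324)
-T = -1*324 = -324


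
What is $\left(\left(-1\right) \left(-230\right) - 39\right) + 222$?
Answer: $413$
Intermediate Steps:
$\left(\left(-1\right) \left(-230\right) - 39\right) + 222 = \left(230 - 39\right) + 222 = 191 + 222 = 413$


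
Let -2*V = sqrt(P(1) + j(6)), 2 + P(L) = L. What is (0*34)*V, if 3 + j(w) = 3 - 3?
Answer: 0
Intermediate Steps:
j(w) = -3 (j(w) = -3 + (3 - 3) = -3 + 0 = -3)
P(L) = -2 + L
V = -I (V = -sqrt((-2 + 1) - 3)/2 = -sqrt(-1 - 3)/2 = -I ≈ -1.0*I)
(0*34)*V = (0*34)*(-I) = 0*(-I) = 0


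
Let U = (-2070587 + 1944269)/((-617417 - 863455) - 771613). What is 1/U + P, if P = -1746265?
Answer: -220582449785/126318 ≈ -1.7462e+6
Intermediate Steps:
U = 126318/2252485 (U = -126318/(-1480872 - 771613) = -126318/(-2252485) = -126318*(-1/2252485) = 126318/2252485 ≈ 0.056079)
1/U + P = 1/(126318/2252485) - 1746265 = 2252485/126318 - 1746265 = -220582449785/126318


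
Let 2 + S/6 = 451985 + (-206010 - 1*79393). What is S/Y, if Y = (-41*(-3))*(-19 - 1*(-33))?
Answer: 166580/287 ≈ 580.42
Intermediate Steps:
S = 999480 (S = -12 + 6*(451985 + (-206010 - 1*79393)) = -12 + 6*(451985 + (-206010 - 79393)) = -12 + 6*(451985 - 285403) = -12 + 6*166582 = -12 + 999492 = 999480)
Y = 1722 (Y = 123*(-19 + 33) = 123*14 = 1722)
S/Y = 999480/1722 = 999480*(1/1722) = 166580/287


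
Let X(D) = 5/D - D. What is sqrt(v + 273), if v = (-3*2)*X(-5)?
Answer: sqrt(249) ≈ 15.780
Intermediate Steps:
X(D) = -D + 5/D
v = -24 (v = (-3*2)*(-1*(-5) + 5/(-5)) = -6*(5 + 5*(-1/5)) = -6*(5 - 1) = -6*4 = -24)
sqrt(v + 273) = sqrt(-24 + 273) = sqrt(249)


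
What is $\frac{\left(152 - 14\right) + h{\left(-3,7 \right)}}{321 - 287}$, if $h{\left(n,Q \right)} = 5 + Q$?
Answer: $\frac{75}{17} \approx 4.4118$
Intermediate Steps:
$\frac{\left(152 - 14\right) + h{\left(-3,7 \right)}}{321 - 287} = \frac{\left(152 - 14\right) + \left(5 + 7\right)}{321 - 287} = \frac{138 + 12}{34} = 150 \cdot \frac{1}{34} = \frac{75}{17}$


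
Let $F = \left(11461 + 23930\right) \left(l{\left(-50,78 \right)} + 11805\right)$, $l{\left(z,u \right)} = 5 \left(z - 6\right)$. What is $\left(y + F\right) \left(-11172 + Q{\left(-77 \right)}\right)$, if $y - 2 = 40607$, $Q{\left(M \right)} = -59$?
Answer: $-4581370679204$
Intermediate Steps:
$l{\left(z,u \right)} = -30 + 5 z$ ($l{\left(z,u \right)} = 5 \left(-6 + z\right) = -30 + 5 z$)
$y = 40609$ ($y = 2 + 40607 = 40609$)
$F = 407881275$ ($F = \left(11461 + 23930\right) \left(\left(-30 + 5 \left(-50\right)\right) + 11805\right) = 35391 \left(\left(-30 - 250\right) + 11805\right) = 35391 \left(-280 + 11805\right) = 35391 \cdot 11525 = 407881275$)
$\left(y + F\right) \left(-11172 + Q{\left(-77 \right)}\right) = \left(40609 + 407881275\right) \left(-11172 - 59\right) = 407921884 \left(-11231\right) = -4581370679204$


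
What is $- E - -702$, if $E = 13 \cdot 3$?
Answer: $663$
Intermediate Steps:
$E = 39$
$- E - -702 = \left(-1\right) 39 - -702 = -39 + 702 = 663$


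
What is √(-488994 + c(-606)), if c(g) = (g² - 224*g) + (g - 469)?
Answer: √12911 ≈ 113.63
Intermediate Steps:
c(g) = -469 + g² - 223*g (c(g) = (g² - 224*g) + (-469 + g) = -469 + g² - 223*g)
√(-488994 + c(-606)) = √(-488994 + (-469 + (-606)² - 223*(-606))) = √(-488994 + (-469 + 367236 + 135138)) = √(-488994 + 501905) = √12911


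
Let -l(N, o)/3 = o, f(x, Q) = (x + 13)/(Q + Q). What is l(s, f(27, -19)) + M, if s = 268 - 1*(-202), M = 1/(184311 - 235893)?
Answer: 3094901/980058 ≈ 3.1579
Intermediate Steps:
M = -1/51582 (M = 1/(-51582) = -1/51582 ≈ -1.9387e-5)
s = 470 (s = 268 + 202 = 470)
f(x, Q) = (13 + x)/(2*Q) (f(x, Q) = (13 + x)/((2*Q)) = (13 + x)*(1/(2*Q)) = (13 + x)/(2*Q))
l(N, o) = -3*o
l(s, f(27, -19)) + M = -3*(13 + 27)/(2*(-19)) - 1/51582 = -3*(-1)*40/(2*19) - 1/51582 = -3*(-20/19) - 1/51582 = 60/19 - 1/51582 = 3094901/980058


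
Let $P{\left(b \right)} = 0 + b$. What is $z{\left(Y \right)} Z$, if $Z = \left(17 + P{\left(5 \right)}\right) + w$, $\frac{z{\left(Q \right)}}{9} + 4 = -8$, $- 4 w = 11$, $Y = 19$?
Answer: $-2079$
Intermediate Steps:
$w = - \frac{11}{4}$ ($w = \left(- \frac{1}{4}\right) 11 = - \frac{11}{4} \approx -2.75$)
$z{\left(Q \right)} = -108$ ($z{\left(Q \right)} = -36 + 9 \left(-8\right) = -36 - 72 = -108$)
$P{\left(b \right)} = b$
$Z = \frac{77}{4}$ ($Z = \left(17 + 5\right) - \frac{11}{4} = 22 - \frac{11}{4} = \frac{77}{4} \approx 19.25$)
$z{\left(Y \right)} Z = \left(-108\right) \frac{77}{4} = -2079$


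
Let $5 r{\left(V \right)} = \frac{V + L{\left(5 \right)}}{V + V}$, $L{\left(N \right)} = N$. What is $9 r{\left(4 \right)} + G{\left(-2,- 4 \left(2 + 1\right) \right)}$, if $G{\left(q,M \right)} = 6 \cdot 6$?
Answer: $\frac{1521}{40} \approx 38.025$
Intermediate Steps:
$r{\left(V \right)} = \frac{5 + V}{10 V}$ ($r{\left(V \right)} = \frac{\left(V + 5\right) \frac{1}{V + V}}{5} = \frac{\left(5 + V\right) \frac{1}{2 V}}{5} = \frac{\frac{1}{2} \frac{1}{V} \left(5 + V\right)}{5} = \frac{5 + V}{10 V}$)
$G{\left(q,M \right)} = 36$
$9 r{\left(4 \right)} + G{\left(-2,- 4 \left(2 + 1\right) \right)} = 9 \frac{5 + 4}{10 \cdot 4} + 36 = 9 \cdot \frac{1}{10} \cdot \frac{1}{4} \cdot 9 + 36 = 9 \cdot \frac{9}{40} + 36 = \frac{81}{40} + 36 = \frac{1521}{40}$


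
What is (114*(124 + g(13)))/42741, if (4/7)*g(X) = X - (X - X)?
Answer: 11153/28494 ≈ 0.39142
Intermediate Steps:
g(X) = 7*X/4 (g(X) = 7*(X - (X - X))/4 = 7*(X - 1*0)/4 = 7*(X + 0)/4 = 7*X/4)
(114*(124 + g(13)))/42741 = (114*(124 + (7/4)*13))/42741 = (114*(124 + 91/4))*(1/42741) = (114*(587/4))*(1/42741) = (33459/2)*(1/42741) = 11153/28494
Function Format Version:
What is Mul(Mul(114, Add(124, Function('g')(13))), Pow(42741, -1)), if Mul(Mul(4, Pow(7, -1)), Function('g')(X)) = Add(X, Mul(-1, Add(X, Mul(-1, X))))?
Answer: Rational(11153, 28494) ≈ 0.39142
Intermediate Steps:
Function('g')(X) = Mul(Rational(7, 4), X) (Function('g')(X) = Mul(Rational(7, 4), Add(X, Mul(-1, Add(X, Mul(-1, X))))) = Mul(Rational(7, 4), Add(X, Mul(-1, 0))) = Mul(Rational(7, 4), Add(X, 0)) = Mul(Rational(7, 4), X))
Mul(Mul(114, Add(124, Function('g')(13))), Pow(42741, -1)) = Mul(Mul(114, Add(124, Mul(Rational(7, 4), 13))), Pow(42741, -1)) = Mul(Mul(114, Add(124, Rational(91, 4))), Rational(1, 42741)) = Mul(Mul(114, Rational(587, 4)), Rational(1, 42741)) = Mul(Rational(33459, 2), Rational(1, 42741)) = Rational(11153, 28494)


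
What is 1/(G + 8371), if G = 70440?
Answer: 1/78811 ≈ 1.2689e-5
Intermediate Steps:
1/(G + 8371) = 1/(70440 + 8371) = 1/78811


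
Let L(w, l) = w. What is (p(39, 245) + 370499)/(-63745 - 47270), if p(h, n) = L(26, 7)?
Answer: -74105/22203 ≈ -3.3376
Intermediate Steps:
p(h, n) = 26
(p(39, 245) + 370499)/(-63745 - 47270) = (26 + 370499)/(-63745 - 47270) = 370525/(-111015) = 370525*(-1/111015) = -74105/22203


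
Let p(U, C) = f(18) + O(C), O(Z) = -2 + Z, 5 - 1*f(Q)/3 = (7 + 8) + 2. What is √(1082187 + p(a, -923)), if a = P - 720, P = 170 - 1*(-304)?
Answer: √1081226 ≈ 1039.8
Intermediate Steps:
f(Q) = -36 (f(Q) = 15 - 3*((7 + 8) + 2) = 15 - 3*(15 + 2) = 15 - 3*17 = 15 - 51 = -36)
P = 474 (P = 170 + 304 = 474)
a = -246 (a = 474 - 720 = -246)
p(U, C) = -38 + C (p(U, C) = -36 + (-2 + C) = -38 + C)
√(1082187 + p(a, -923)) = √(1082187 + (-38 - 923)) = √(1082187 - 961) = √1081226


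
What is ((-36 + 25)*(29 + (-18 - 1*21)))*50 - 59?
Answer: 5441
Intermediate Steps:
((-36 + 25)*(29 + (-18 - 1*21)))*50 - 59 = -11*(29 + (-18 - 21))*50 - 59 = -11*(29 - 39)*50 - 59 = -11*(-10)*50 - 59 = 110*50 - 59 = 5500 - 59 = 5441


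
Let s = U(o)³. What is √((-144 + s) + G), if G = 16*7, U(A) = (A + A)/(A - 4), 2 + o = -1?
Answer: 2*I*√18830/49 ≈ 5.6009*I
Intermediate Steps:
o = -3 (o = -2 - 1 = -3)
U(A) = 2*A/(-4 + A) (U(A) = (2*A)/(-4 + A) = 2*A/(-4 + A))
s = 216/343 (s = (2*(-3)/(-4 - 3))³ = (2*(-3)/(-7))³ = (2*(-3)*(-⅐))³ = (6/7)³ = 216/343 ≈ 0.62974)
G = 112
√((-144 + s) + G) = √((-144 + 216/343) + 112) = √(-49176/343 + 112) = √(-10760/343) = 2*I*√18830/49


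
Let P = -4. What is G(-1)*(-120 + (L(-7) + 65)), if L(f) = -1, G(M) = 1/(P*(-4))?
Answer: -7/2 ≈ -3.5000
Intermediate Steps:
G(M) = 1/16 (G(M) = 1/(-4*(-4)) = 1/16)
G(-1)*(-120 + (L(-7) + 65)) = (-120 + (-1 + 65))/16 = (-120 + 64)/16 = (1/16)*(-56) = -7/2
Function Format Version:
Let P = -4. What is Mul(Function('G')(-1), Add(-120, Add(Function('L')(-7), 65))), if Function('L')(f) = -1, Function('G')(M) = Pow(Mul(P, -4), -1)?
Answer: Rational(-7, 2) ≈ -3.5000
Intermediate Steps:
Function('G')(M) = Rational(1, 16) (Function('G')(M) = Pow(Mul(-4, -4), -1) = Pow(16, -1) = Rational(1, 16))
Mul(Function('G')(-1), Add(-120, Add(Function('L')(-7), 65))) = Mul(Rational(1, 16), Add(-120, Add(-1, 65))) = Mul(Rational(1, 16), Add(-120, 64)) = Mul(Rational(1, 16), -56) = Rational(-7, 2)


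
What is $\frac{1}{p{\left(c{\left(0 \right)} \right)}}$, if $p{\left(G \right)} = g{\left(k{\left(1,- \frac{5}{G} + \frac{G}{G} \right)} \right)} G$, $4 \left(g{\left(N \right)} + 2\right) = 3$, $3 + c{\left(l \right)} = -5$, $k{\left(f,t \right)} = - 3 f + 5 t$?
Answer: $\frac{1}{10} \approx 0.1$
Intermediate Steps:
$c{\left(l \right)} = -8$ ($c{\left(l \right)} = -3 - 5 = -8$)
$g{\left(N \right)} = - \frac{5}{4}$ ($g{\left(N \right)} = -2 + \frac{1}{4} \cdot 3 = -2 + \frac{3}{4} = - \frac{5}{4}$)
$p{\left(G \right)} = - \frac{5 G}{4}$
$\frac{1}{p{\left(c{\left(0 \right)} \right)}} = \frac{1}{\left(- \frac{5}{4}\right) \left(-8\right)} = \frac{1}{10}$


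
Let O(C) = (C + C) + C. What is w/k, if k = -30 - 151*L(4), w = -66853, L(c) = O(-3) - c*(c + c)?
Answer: -66853/6161 ≈ -10.851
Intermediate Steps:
O(C) = 3*C (O(C) = 2*C + C = 3*C)
L(c) = -9 - 2*c² (L(c) = 3*(-3) - c*(c + c) = -9 - c*2*c = -9 - 2*c²)
k = 6161 (k = -30 - 151*(-9 - 2*4²) = -30 - 151*(-9 - 2*16) = -30 - 151*(-9 - 32) = -30 - 151*(-41) = -30 + 6191 = 6161)
w/k = -66853/6161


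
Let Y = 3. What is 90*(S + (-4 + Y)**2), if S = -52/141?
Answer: 2670/47 ≈ 56.809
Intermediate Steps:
S = -52/141 (S = -52*1/141 = -52/141 ≈ -0.36879)
90*(S + (-4 + Y)**2) = 90*(-52/141 + (-4 + 3)**2) = 90*(-52/141 + (-1)**2) = 90*(-52/141 + 1) = 90*(89/141) = 2670/47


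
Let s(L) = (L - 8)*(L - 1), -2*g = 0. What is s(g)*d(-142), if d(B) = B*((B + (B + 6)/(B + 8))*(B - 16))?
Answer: -1695443648/67 ≈ -2.5305e+7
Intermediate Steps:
g = 0 (g = -½*0 = 0)
s(L) = (-1 + L)*(-8 + L) (s(L) = (-8 + L)*(-1 + L) = (-1 + L)*(-8 + L))
d(B) = B*(-16 + B)*(B + (6 + B)/(8 + B)) (d(B) = B*((B + (6 + B)/(8 + B))*(-16 + B)) = B*((-16 + B)*(B + (6 + B)/(8 + B))) = B*(-16 + B)*(B + (6 + B)/(8 + B)))
s(g)*d(-142) = (8 + 0² - 9*0)*(-142*(-96 + (-142)³ - 138*(-142) - 7*(-142)²)/(8 - 142)) = (8 + 0 + 0)*(-142*(-96 - 2863288 + 19596 - 7*20164)/(-134)) = 8*(-142*(-1/134)*(-96 - 2863288 + 19596 - 141148)) = 8*(-142*(-1/134)*(-2984936)) = 8*(-211930456/67) = -1695443648/67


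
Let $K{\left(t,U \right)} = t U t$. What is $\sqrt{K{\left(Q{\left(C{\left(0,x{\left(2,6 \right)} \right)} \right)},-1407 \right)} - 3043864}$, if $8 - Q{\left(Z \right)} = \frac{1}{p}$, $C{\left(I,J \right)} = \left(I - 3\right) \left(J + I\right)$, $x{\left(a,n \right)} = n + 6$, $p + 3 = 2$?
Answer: $i \sqrt{3157831} \approx 1777.0 i$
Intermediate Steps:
$p = -1$ ($p = -3 + 2 = -1$)
$x{\left(a,n \right)} = 6 + n$
$C{\left(I,J \right)} = \left(-3 + I\right) \left(I + J\right)$
$Q{\left(Z \right)} = 9$ ($Q{\left(Z \right)} = 8 - \frac{1}{-1} = 8 - -1 = 8 + 1 = 9$)
$K{\left(t,U \right)} = U t^{2}$ ($K{\left(t,U \right)} = U t t = U t^{2}$)
$\sqrt{K{\left(Q{\left(C{\left(0,x{\left(2,6 \right)} \right)} \right)},-1407 \right)} - 3043864} = \sqrt{- 1407 \cdot 9^{2} - 3043864} = \sqrt{\left(-1407\right) 81 - 3043864} = \sqrt{-113967 - 3043864} = \sqrt{-3157831} = i \sqrt{3157831}$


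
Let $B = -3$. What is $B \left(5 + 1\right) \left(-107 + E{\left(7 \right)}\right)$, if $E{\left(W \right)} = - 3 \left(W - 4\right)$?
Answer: $2088$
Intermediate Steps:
$E{\left(W \right)} = 12 - 3 W$ ($E{\left(W \right)} = - 3 \left(-4 + W\right) = 12 - 3 W$)
$B \left(5 + 1\right) \left(-107 + E{\left(7 \right)}\right) = - 3 \left(5 + 1\right) \left(-107 + \left(12 - 21\right)\right) = \left(-3\right) 6 \left(-107 + \left(12 - 21\right)\right) = - 18 \left(-107 - 9\right) = \left(-18\right) \left(-116\right) = 2088$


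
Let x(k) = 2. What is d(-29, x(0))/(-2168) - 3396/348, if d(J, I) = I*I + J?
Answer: -612819/62872 ≈ -9.7471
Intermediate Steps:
d(J, I) = J + I² (d(J, I) = I² + J = J + I²)
d(-29, x(0))/(-2168) - 3396/348 = (-29 + 2²)/(-2168) - 3396/348 = (-29 + 4)*(-1/2168) - 3396*1/348 = -25*(-1/2168) - 283/29 = 25/2168 - 283/29 = -612819/62872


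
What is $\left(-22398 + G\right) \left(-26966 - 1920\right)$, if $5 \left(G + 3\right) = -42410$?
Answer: $892086338$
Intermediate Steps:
$G = -8485$ ($G = -3 + \frac{1}{5} \left(-42410\right) = -3 - 8482 = -8485$)
$\left(-22398 + G\right) \left(-26966 - 1920\right) = \left(-22398 - 8485\right) \left(-26966 - 1920\right) = \left(-30883\right) \left(-28886\right) = 892086338$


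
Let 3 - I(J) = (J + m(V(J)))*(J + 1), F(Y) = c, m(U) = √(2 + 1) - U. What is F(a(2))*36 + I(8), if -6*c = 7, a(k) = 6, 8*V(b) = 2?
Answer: -435/4 - 9*√3 ≈ -124.34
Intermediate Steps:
V(b) = ¼ (V(b) = (⅛)*2 = ¼)
m(U) = √3 - U
c = -7/6 (c = -⅙*7 = -7/6 ≈ -1.1667)
F(Y) = -7/6
I(J) = 3 - (1 + J)*(-¼ + J + √3) (I(J) = 3 - (J + (√3 - 1*¼))*(J + 1) = 3 - (J + (√3 - ¼))*(1 + J) = 3 - (J + (-¼ + √3))*(1 + J) = 3 - (-¼ + J + √3)*(1 + J) = 3 - (1 + J)*(-¼ + J + √3))
F(a(2))*36 + I(8) = -7/6*36 + (13/4 - √3 - 1*8² - ¾*8 - 1*8*√3) = -42 + (13/4 - √3 - 1*64 - 6 - 8*√3) = -42 + (13/4 - √3 - 64 - 6 - 8*√3) = -42 + (-267/4 - 9*√3) = -435/4 - 9*√3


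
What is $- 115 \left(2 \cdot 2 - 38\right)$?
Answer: $3910$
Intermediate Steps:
$- 115 \left(2 \cdot 2 - 38\right) = - 115 \left(4 - 38\right) = \left(-115\right) \left(-34\right) = 3910$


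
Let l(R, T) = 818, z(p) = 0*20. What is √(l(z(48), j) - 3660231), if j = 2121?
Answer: I*√3659413 ≈ 1913.0*I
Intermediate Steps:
z(p) = 0
√(l(z(48), j) - 3660231) = √(818 - 3660231) = √(-3659413) = I*√3659413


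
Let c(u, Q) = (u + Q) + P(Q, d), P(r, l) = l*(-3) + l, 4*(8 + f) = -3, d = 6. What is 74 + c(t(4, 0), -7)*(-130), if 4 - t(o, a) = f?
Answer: 1773/2 ≈ 886.50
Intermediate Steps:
f = -35/4 (f = -8 + (¼)*(-3) = -8 - ¾ = -35/4 ≈ -8.7500)
P(r, l) = -2*l (P(r, l) = -3*l + l = -2*l)
t(o, a) = 51/4 (t(o, a) = 4 - 1*(-35/4) = 4 + 35/4 = 51/4)
c(u, Q) = -12 + Q + u (c(u, Q) = (u + Q) - 2*6 = (Q + u) - 12 = -12 + Q + u)
74 + c(t(4, 0), -7)*(-130) = 74 + (-12 - 7 + 51/4)*(-130) = 74 - 25/4*(-130) = 74 + 1625/2 = 1773/2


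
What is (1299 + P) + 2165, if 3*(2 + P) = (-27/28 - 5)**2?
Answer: 8170513/2352 ≈ 3473.9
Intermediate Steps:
P = 23185/2352 (P = -2 + (-27/28 - 5)**2/3 = -2 + (-167/28)**2/3 = -2 + (1/3)*(27889/784) = -2 + 27889/2352 = 23185/2352 ≈ 9.8576)
(1299 + P) + 2165 = (1299 + 23185/2352) + 2165 = 3078433/2352 + 2165 = 8170513/2352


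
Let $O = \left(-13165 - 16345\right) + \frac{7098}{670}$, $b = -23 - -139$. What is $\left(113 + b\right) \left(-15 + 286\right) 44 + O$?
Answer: $\frac{904867359}{335} \approx 2.7011 \cdot 10^{6}$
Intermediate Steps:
$b = 116$ ($b = -23 + 139 = 116$)
$O = - \frac{9882301}{335}$ ($O = -29510 + 7098 \cdot \frac{1}{670} = -29510 + \frac{3549}{335} = - \frac{9882301}{335} \approx -29499.0$)
$\left(113 + b\right) \left(-15 + 286\right) 44 + O = \left(113 + 116\right) \left(-15 + 286\right) 44 - \frac{9882301}{335} = 229 \cdot 271 \cdot 44 - \frac{9882301}{335} = 62059 \cdot 44 - \frac{9882301}{335} = 2730596 - \frac{9882301}{335} = \frac{904867359}{335}$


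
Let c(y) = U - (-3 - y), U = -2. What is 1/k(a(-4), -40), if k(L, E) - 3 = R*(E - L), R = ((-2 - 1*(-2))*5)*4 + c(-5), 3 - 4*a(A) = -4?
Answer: 1/170 ≈ 0.0058824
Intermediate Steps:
a(A) = 7/4 (a(A) = ¾ - ¼*(-4) = ¾ + 1 = 7/4)
c(y) = 1 + y (c(y) = -2 - (-3 - y) = -2 + (3 + y) = 1 + y)
R = -4 (R = ((-2 - 1*(-2))*5)*4 + (1 - 5) = ((-2 + 2)*5)*4 - 4 = (0*5)*4 - 4 = 0*4 - 4 = 0 - 4 = -4)
k(L, E) = 3 - 4*E + 4*L (k(L, E) = 3 - 4*(E - L) = 3 + (-4*E + 4*L) = 3 - 4*E + 4*L)
1/k(a(-4), -40) = 1/(3 - 4*(-40) + 4*(7/4)) = 1/(3 + 160 + 7) = 1/170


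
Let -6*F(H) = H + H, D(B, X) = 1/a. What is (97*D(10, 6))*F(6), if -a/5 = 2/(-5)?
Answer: -97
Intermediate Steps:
a = 2 (a = -10/(-5) = -10*(-1)/5 = -5*(-⅖) = 2)
D(B, X) = ½ (D(B, X) = 1/2 = ½)
F(H) = -H/3 (F(H) = -(H + H)/6 = -H/3)
(97*D(10, 6))*F(6) = (97*(½))*(-⅓*6) = (97/2)*(-2) = -97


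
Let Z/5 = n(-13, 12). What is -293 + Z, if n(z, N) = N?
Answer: -233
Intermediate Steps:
Z = 60 (Z = 5*12 = 60)
-293 + Z = -293 + 60 = -233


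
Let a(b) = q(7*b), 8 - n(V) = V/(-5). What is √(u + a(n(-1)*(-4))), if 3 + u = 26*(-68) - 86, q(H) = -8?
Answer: I*√1865 ≈ 43.186*I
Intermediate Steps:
n(V) = 8 + V/5 (n(V) = 8 - V/(-5) = 8 - V*(-1)/5 = 8 - (-1)*V/5 = 8 + V/5)
a(b) = -8
u = -1857 (u = -3 + (26*(-68) - 86) = -3 + (-1768 - 86) = -3 - 1854 = -1857)
√(u + a(n(-1)*(-4))) = √(-1857 - 8) = √(-1865) = I*√1865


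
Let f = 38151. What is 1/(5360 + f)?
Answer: 1/43511 ≈ 2.2983e-5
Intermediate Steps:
1/(5360 + f) = 1/(5360 + 38151) = 1/43511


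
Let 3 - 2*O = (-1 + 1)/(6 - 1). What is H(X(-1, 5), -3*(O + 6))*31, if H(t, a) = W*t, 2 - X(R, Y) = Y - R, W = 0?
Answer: 0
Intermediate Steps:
X(R, Y) = 2 + R - Y (X(R, Y) = 2 - (Y - R) = 2 + (R - Y) = 2 + R - Y)
O = 3/2 (O = 3/2 - (-1 + 1)/(2*(6 - 1)) = 3/2 - 0/5 = 3/2 - ½*0 = 3/2 + 0 = 3/2 ≈ 1.5000)
H(t, a) = 0 (H(t, a) = 0*t = 0)
H(X(-1, 5), -3*(O + 6))*31 = 0*31 = 0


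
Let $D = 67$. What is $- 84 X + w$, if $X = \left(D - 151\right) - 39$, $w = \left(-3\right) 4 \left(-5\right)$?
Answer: $10392$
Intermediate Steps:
$w = 60$ ($w = \left(-12\right) \left(-5\right) = 60$)
$X = -123$ ($X = \left(67 - 151\right) - 39 = -84 - 39 = -123$)
$- 84 X + w = \left(-84\right) \left(-123\right) + 60 = 10332 + 60 = 10392$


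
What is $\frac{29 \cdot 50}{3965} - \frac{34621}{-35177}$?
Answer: $\frac{37655783}{27895361} \approx 1.3499$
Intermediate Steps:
$\frac{29 \cdot 50}{3965} - \frac{34621}{-35177} = 1450 \cdot \frac{1}{3965} - - \frac{34621}{35177} = \frac{290}{793} + \frac{34621}{35177} = \frac{37655783}{27895361}$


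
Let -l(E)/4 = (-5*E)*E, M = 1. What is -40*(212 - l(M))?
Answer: -7680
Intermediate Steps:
l(E) = 20*E² (l(E) = -4*(-5*E)*E = -(-20)*E² = 20*E²)
-40*(212 - l(M)) = -40*(212 - 20*1²) = -40*(212 - 20) = -40*192 = -7680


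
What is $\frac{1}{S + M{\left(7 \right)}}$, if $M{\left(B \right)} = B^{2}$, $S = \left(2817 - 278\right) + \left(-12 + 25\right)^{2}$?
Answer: $\frac{1}{2757} \approx 0.00036271$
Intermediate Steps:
$S = 2708$ ($S = 2539 + 13^{2} = 2539 + 169 = 2708$)
$\frac{1}{S + M{\left(7 \right)}} = \frac{1}{2708 + 7^{2}} = \frac{1}{2708 + 49} = \frac{1}{2757}$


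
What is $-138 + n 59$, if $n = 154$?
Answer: $8948$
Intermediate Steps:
$-138 + n 59 = -138 + 154 \cdot 59 = -138 + 9086 = 8948$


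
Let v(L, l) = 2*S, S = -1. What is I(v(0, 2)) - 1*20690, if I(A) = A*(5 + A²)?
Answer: -20708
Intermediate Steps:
v(L, l) = -2 (v(L, l) = 2*(-1) = -2)
I(v(0, 2)) - 1*20690 = -2*(5 + (-2)²) - 1*20690 = -2*(5 + 4) - 20690 = -2*9 - 20690 = -18 - 20690 = -20708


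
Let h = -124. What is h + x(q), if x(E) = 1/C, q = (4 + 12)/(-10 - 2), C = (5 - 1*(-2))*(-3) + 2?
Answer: -2357/19 ≈ -124.05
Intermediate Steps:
C = -19 (C = (5 + 2)*(-3) + 2 = 7*(-3) + 2 = -21 + 2 = -19)
q = -4/3 (q = 16/(-12) = 16*(-1/12) = -4/3 ≈ -1.3333)
x(E) = -1/19 (x(E) = 1/(-19) = -1/19)
h + x(q) = -124 - 1/19 = -2357/19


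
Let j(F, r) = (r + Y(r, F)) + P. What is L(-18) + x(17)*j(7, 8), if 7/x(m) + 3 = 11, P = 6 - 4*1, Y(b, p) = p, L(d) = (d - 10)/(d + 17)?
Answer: 343/8 ≈ 42.875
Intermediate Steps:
L(d) = (-10 + d)/(17 + d)
P = 2 (P = 6 - 4 = 2)
x(m) = 7/8 (x(m) = 7/(-3 + 11) = 7/8)
j(F, r) = 2 + F + r (j(F, r) = (r + F) + 2 = (F + r) + 2 = 2 + F + r)
L(-18) + x(17)*j(7, 8) = (-10 - 18)/(17 - 18) + 7*(2 + 7 + 8)/8 = -28/(-1) + (7/8)*17 = -1*(-28) + 119/8 = 28 + 119/8 = 343/8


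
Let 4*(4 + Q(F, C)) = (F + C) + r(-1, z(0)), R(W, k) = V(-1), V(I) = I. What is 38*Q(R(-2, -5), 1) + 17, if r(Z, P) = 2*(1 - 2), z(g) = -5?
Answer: -154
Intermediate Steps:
r(Z, P) = -2 (r(Z, P) = 2*(-1) = -2)
R(W, k) = -1
Q(F, C) = -9/2 + C/4 + F/4 (Q(F, C) = -4 + ((F + C) - 2)/4 = -4 + ((C + F) - 2)/4 = -4 + (-2 + C + F)/4 = -4 + (-1/2 + C/4 + F/4) = -9/2 + C/4 + F/4)
38*Q(R(-2, -5), 1) + 17 = 38*(-9/2 + (1/4)*1 + (1/4)*(-1)) + 17 = 38*(-9/2 + 1/4 - 1/4) + 17 = 38*(-9/2) + 17 = -171 + 17 = -154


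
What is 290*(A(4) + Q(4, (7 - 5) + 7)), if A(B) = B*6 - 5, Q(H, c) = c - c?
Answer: 5510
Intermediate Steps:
Q(H, c) = 0
A(B) = -5 + 6*B (A(B) = 6*B - 5 = -5 + 6*B)
290*(A(4) + Q(4, (7 - 5) + 7)) = 290*((-5 + 6*4) + 0) = 290*((-5 + 24) + 0) = 290*(19 + 0) = 290*19 = 5510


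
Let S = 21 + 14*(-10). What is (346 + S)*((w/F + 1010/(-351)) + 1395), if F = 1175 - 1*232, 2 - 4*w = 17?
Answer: 418389591785/1323972 ≈ 3.1601e+5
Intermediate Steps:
w = -15/4 (w = ½ - ¼*17 = ½ - 17/4 = -15/4 ≈ -3.7500)
F = 943 (F = 1175 - 232 = 943)
S = -119 (S = 21 - 140 = -119)
(346 + S)*((w/F + 1010/(-351)) + 1395) = (346 - 119)*((-15/4/943 + 1010/(-351)) + 1395) = 227*((-15/4*1/943 + 1010*(-1/351)) + 1395) = 227*((-15/3772 - 1010/351) + 1395) = 227*(-3814985/1323972 + 1395) = 227*(1843125955/1323972) = 418389591785/1323972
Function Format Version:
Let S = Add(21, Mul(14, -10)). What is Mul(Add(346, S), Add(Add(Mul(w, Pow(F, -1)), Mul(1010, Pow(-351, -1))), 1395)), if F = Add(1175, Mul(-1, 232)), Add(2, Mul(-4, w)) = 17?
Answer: Rational(418389591785, 1323972) ≈ 3.1601e+5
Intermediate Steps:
w = Rational(-15, 4) (w = Add(Rational(1, 2), Mul(Rational(-1, 4), 17)) = Add(Rational(1, 2), Rational(-17, 4)) = Rational(-15, 4) ≈ -3.7500)
F = 943 (F = Add(1175, -232) = 943)
S = -119 (S = Add(21, -140) = -119)
Mul(Add(346, S), Add(Add(Mul(w, Pow(F, -1)), Mul(1010, Pow(-351, -1))), 1395)) = Mul(Add(346, -119), Add(Add(Mul(Rational(-15, 4), Pow(943, -1)), Mul(1010, Pow(-351, -1))), 1395)) = Mul(227, Add(Add(Mul(Rational(-15, 4), Rational(1, 943)), Mul(1010, Rational(-1, 351))), 1395)) = Mul(227, Add(Add(Rational(-15, 3772), Rational(-1010, 351)), 1395)) = Mul(227, Add(Rational(-3814985, 1323972), 1395)) = Mul(227, Rational(1843125955, 1323972)) = Rational(418389591785, 1323972)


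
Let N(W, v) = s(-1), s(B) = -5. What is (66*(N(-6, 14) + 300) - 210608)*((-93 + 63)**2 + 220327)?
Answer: -42284886326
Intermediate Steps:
N(W, v) = -5
(66*(N(-6, 14) + 300) - 210608)*((-93 + 63)**2 + 220327) = (66*(-5 + 300) - 210608)*((-93 + 63)**2 + 220327) = (66*295 - 210608)*((-30)**2 + 220327) = (19470 - 210608)*(900 + 220327) = -191138*221227 = -42284886326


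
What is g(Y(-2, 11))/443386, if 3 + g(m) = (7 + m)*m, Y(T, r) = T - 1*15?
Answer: 167/443386 ≈ 0.00037665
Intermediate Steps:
Y(T, r) = -15 + T (Y(T, r) = T - 15 = -15 + T)
g(m) = -3 + m*(7 + m) (g(m) = -3 + (7 + m)*m = -3 + m*(7 + m))
g(Y(-2, 11))/443386 = (-3 + (-15 - 2)**2 + 7*(-15 - 2))/443386 = (-3 + (-17)**2 + 7*(-17))*(1/443386) = (-3 + 289 - 119)*(1/443386) = 167*(1/443386) = 167/443386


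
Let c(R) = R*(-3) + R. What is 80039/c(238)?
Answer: -80039/476 ≈ -168.15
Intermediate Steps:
c(R) = -2*R (c(R) = -3*R + R = -2*R)
80039/c(238) = 80039/((-2*238)) = 80039/(-476) = 80039*(-1/476) = -80039/476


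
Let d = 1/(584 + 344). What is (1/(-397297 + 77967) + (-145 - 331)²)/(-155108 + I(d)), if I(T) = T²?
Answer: -31154413742304768/21327496322523215 ≈ -1.4608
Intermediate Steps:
d = 1/928 ≈ 0.0010776
(1/(-397297 + 77967) + (-145 - 331)²)/(-155108 + I(d)) = (1/(-397297 + 77967) + (-145 - 331)²)/(-155108 + (1/928)²) = (1/(-319330) + (-476)²)/(-155108 + 1/861184) = (-1/319330 + 226576)/(-133576527871/861184) = (72352514079/319330)*(-861184/133576527871) = -31154413742304768/21327496322523215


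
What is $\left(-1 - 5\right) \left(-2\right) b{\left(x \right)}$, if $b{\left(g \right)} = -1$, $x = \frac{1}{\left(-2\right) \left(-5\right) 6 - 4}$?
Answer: $-12$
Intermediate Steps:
$x = \frac{1}{56}$ ($x = \frac{1}{10 \cdot 6 + \left(-5 + 1\right)} = \frac{1}{60 - 4} = \frac{1}{56} \approx 0.017857$)
$\left(-1 - 5\right) \left(-2\right) b{\left(x \right)} = \left(-1 - 5\right) \left(-2\right) \left(-1\right) = \left(-6\right) \left(-2\right) \left(-1\right) = 12 \left(-1\right) = -12$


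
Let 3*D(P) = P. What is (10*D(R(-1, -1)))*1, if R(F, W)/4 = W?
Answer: -40/3 ≈ -13.333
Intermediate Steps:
R(F, W) = 4*W
D(P) = P/3
(10*D(R(-1, -1)))*1 = (10*((4*(-1))/3))*1 = (10*((⅓)*(-4)))*1 = (10*(-4/3))*1 = -40/3*1 = -40/3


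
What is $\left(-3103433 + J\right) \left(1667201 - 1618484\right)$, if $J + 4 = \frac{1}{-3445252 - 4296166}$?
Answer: $- \frac{1170426073765495239}{7741418} \approx -1.5119 \cdot 10^{11}$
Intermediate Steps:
$J = - \frac{30965673}{7741418}$ ($J = -4 + \frac{1}{-3445252 - 4296166} = -4 + \frac{1}{-7741418} = -4 - \frac{1}{7741418} = - \frac{30965673}{7741418} \approx -4.0$)
$\left(-3103433 + J\right) \left(1667201 - 1618484\right) = \left(-3103433 - \frac{30965673}{7741418}\right) \left(1667201 - 1618484\right) = \left(- \frac{24025003053667}{7741418}\right) 48717 = - \frac{1170426073765495239}{7741418}$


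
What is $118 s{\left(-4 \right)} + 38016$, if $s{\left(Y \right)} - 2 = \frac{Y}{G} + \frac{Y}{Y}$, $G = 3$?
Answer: $\frac{114638}{3} \approx 38213.0$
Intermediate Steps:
$s{\left(Y \right)} = 3 + \frac{Y}{3}$ ($s{\left(Y \right)} = 2 + \left(\frac{Y}{3} + \frac{Y}{Y}\right) = 2 + \left(Y \frac{1}{3} + 1\right) = 2 + \left(\frac{Y}{3} + 1\right) = 2 + \left(1 + \frac{Y}{3}\right) = 3 + \frac{Y}{3}$)
$118 s{\left(-4 \right)} + 38016 = 118 \left(3 + \frac{1}{3} \left(-4\right)\right) + 38016 = 118 \left(3 - \frac{4}{3}\right) + 38016 = 118 \cdot \frac{5}{3} + 38016 = \frac{590}{3} + 38016 = \frac{114638}{3}$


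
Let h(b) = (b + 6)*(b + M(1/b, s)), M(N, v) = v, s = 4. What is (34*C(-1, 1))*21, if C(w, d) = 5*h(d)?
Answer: 124950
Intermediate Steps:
h(b) = (4 + b)*(6 + b) (h(b) = (b + 6)*(b + 4) = (6 + b)*(4 + b) = (4 + b)*(6 + b))
C(w, d) = 120 + 5*d² + 50*d (C(w, d) = 5*(24 + d² + 10*d) = 120 + 5*d² + 50*d)
(34*C(-1, 1))*21 = (34*(120 + 5*1² + 50*1))*21 = (34*(120 + 5*1 + 50))*21 = (34*(120 + 5 + 50))*21 = (34*175)*21 = 5950*21 = 124950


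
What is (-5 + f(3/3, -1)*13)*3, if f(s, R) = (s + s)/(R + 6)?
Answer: ⅗ ≈ 0.60000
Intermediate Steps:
f(s, R) = 2*s/(6 + R) (f(s, R) = (2*s)/(6 + R) = 2*s/(6 + R))
(-5 + f(3/3, -1)*13)*3 = (-5 + (2*(3/3)/(6 - 1))*13)*3 = (-5 + (2*(3*(⅓))/5)*13)*3 = (-5 + (2*1*(⅕))*13)*3 = (-5 + (⅖)*13)*3 = (-5 + 26/5)*3 = (⅕)*3 = ⅗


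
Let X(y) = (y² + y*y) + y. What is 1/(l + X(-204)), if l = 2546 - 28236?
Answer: 1/57338 ≈ 1.7440e-5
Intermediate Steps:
X(y) = y + 2*y² (X(y) = (y² + y²) + y = 2*y² + y = y + 2*y²)
l = -25690
1/(l + X(-204)) = 1/(-25690 - 204*(1 + 2*(-204))) = 1/(-25690 - 204*(1 - 408)) = 1/(-25690 - 204*(-407)) = 1/(-25690 + 83028) = 1/57338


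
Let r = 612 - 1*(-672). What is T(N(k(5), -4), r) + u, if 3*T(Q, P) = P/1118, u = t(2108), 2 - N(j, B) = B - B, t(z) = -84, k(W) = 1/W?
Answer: -46742/559 ≈ -83.617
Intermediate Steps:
k(W) = 1/W
N(j, B) = 2 (N(j, B) = 2 - (B - B) = 2 - 1*0 = 2 + 0 = 2)
u = -84
r = 1284 (r = 612 + 672 = 1284)
T(Q, P) = P/3354 (T(Q, P) = (P/1118)/3 = P/3354)
T(N(k(5), -4), r) + u = (1/3354)*1284 - 84 = 214/559 - 84 = -46742/559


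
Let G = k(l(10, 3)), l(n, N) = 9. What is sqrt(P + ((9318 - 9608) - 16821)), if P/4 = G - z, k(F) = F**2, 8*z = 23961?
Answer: I*sqrt(115070)/2 ≈ 169.61*I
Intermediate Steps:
z = 23961/8 (z = (1/8)*23961 = 23961/8 ≈ 2995.1)
G = 81 (G = 9**2 = 81)
P = -23313/2 (P = 4*(81 - 1*23961/8) = 4*(81 - 23961/8) = 4*(-23313/8) = -23313/2 ≈ -11657.)
sqrt(P + ((9318 - 9608) - 16821)) = sqrt(-23313/2 + ((9318 - 9608) - 16821)) = sqrt(-23313/2 + (-290 - 16821)) = sqrt(-23313/2 - 17111) = sqrt(-57535/2) = I*sqrt(115070)/2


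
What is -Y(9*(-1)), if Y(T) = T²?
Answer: -81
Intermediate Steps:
-Y(9*(-1)) = -(9*(-1))² = -1*(-9)² = -1*81 = -81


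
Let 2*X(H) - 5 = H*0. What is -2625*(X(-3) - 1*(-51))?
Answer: -280875/2 ≈ -1.4044e+5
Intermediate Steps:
X(H) = 5/2 (X(H) = 5/2 + (H*0)/2 = 5/2 + (½)*0 = 5/2 + 0 = 5/2)
-2625*(X(-3) - 1*(-51)) = -2625*(5/2 - 1*(-51)) = -2625*(5/2 + 51) = -2625*107/2 = -280875/2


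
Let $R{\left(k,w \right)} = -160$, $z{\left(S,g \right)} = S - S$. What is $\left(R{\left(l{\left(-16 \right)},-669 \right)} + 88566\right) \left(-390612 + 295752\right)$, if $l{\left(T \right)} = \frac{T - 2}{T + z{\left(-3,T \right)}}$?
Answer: $-8386193160$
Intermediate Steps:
$z{\left(S,g \right)} = 0$
$l{\left(T \right)} = \frac{-2 + T}{T}$ ($l{\left(T \right)} = \frac{T - 2}{T + 0} = \frac{-2 + T}{T}$)
$\left(R{\left(l{\left(-16 \right)},-669 \right)} + 88566\right) \left(-390612 + 295752\right) = \left(-160 + 88566\right) \left(-390612 + 295752\right) = 88406 \left(-94860\right) = -8386193160$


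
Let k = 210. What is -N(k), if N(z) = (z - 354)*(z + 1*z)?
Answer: 60480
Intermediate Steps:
N(z) = 2*z*(-354 + z) (N(z) = (-354 + z)*(z + z) = (-354 + z)*(2*z) = 2*z*(-354 + z))
-N(k) = -2*210*(-354 + 210) = -2*210*(-144) = -1*(-60480) = 60480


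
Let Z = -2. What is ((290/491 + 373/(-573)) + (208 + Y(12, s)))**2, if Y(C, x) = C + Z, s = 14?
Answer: 3759627452271601/79153883649 ≈ 47498.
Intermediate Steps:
Y(C, x) = -2 + C (Y(C, x) = C - 2 = -2 + C)
((290/491 + 373/(-573)) + (208 + Y(12, s)))**2 = ((290/491 + 373/(-573)) + (208 + (-2 + 12)))**2 = ((290*(1/491) + 373*(-1/573)) + (208 + 10))**2 = ((290/491 - 373/573) + 218)**2 = (-16973/281343 + 218)**2 = (61315801/281343)**2 = 3759627452271601/79153883649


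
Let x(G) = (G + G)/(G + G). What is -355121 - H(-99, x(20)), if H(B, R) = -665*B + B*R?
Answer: -420857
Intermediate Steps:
x(G) = 1 (x(G) = (2*G)/((2*G)) = (2*G)*(1/(2*G)) = 1)
-355121 - H(-99, x(20)) = -355121 - (-99)*(-665 + 1) = -355121 - (-99)*(-664) = -355121 - 1*65736 = -355121 - 65736 = -420857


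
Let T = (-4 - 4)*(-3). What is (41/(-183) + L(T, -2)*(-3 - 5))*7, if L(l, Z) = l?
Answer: -246239/183 ≈ -1345.6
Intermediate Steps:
T = 24 (T = -8*(-3) = 24)
(41/(-183) + L(T, -2)*(-3 - 5))*7 = (41/(-183) + 24*(-3 - 5))*7 = (41*(-1/183) + 24*(-8))*7 = (-41/183 - 192)*7 = -35177/183*7 = -246239/183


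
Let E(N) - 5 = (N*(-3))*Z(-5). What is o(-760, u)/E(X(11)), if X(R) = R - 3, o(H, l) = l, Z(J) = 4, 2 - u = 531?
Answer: 529/91 ≈ 5.8132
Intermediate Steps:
u = -529 (u = 2 - 1*531 = 2 - 531 = -529)
X(R) = -3 + R
E(N) = 5 - 12*N (E(N) = 5 + (N*(-3))*4 = 5 - 3*N*4 = 5 - 12*N)
o(-760, u)/E(X(11)) = -529/(5 - 12*(-3 + 11)) = -529/(5 - 12*8) = -529/(5 - 96) = -529/(-91) = -529*(-1/91) = 529/91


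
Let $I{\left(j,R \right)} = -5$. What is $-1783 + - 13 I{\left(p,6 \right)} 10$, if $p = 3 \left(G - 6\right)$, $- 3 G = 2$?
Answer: $-1133$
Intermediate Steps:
$G = - \frac{2}{3}$ ($G = \left(- \frac{1}{3}\right) 2 = - \frac{2}{3} \approx -0.66667$)
$p = -20$ ($p = 3 \left(- \frac{2}{3} - 6\right) = 3 \left(- \frac{20}{3}\right) = -20$)
$-1783 + - 13 I{\left(p,6 \right)} 10 = -1783 + \left(-13\right) \left(-5\right) 10 = -1783 + 65 \cdot 10 = -1783 + 650 = -1133$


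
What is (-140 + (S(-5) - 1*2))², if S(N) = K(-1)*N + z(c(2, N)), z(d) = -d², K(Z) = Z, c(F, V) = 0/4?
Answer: 18769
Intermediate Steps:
c(F, V) = 0 (c(F, V) = 0*(¼) = 0)
S(N) = -N (S(N) = -N - 1*0² = -N - 1*0 = -N + 0 = -N)
(-140 + (S(-5) - 1*2))² = (-140 + (-1*(-5) - 1*2))² = (-140 + (5 - 2))² = (-140 + 3)² = (-137)² = 18769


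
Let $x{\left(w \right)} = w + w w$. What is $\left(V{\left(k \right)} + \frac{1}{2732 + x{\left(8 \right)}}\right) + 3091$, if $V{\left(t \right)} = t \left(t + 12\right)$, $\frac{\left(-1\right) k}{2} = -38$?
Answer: $\frac{27420317}{2804} \approx 9779.0$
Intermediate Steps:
$k = 76$ ($k = \left(-2\right) \left(-38\right) = 76$)
$V{\left(t \right)} = t \left(12 + t\right)$
$x{\left(w \right)} = w + w^{2}$
$\left(V{\left(k \right)} + \frac{1}{2732 + x{\left(8 \right)}}\right) + 3091 = \left(76 \left(12 + 76\right) + \frac{1}{2732 + 8 \left(1 + 8\right)}\right) + 3091 = \left(76 \cdot 88 + \frac{1}{2732 + 8 \cdot 9}\right) + 3091 = \left(6688 + \frac{1}{2732 + 72}\right) + 3091 = \left(6688 + \frac{1}{2804}\right) + 3091 = \frac{18753153}{2804} + 3091 = \frac{27420317}{2804}$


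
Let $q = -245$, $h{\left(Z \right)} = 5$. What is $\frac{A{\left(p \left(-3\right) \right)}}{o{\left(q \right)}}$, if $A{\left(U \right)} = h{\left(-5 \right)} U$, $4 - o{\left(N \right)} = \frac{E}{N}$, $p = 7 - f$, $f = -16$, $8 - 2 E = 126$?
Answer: $- \frac{28175}{307} \approx -91.775$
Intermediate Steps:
$E = -59$ ($E = 4 - 63 = -59$)
$p = 23$ ($p = 7 - -16 = 7 + 16 = 23$)
$o{\left(N \right)} = 4 + \frac{59}{N}$ ($o{\left(N \right)} = 4 - - \frac{59}{N} = 4 + \frac{59}{N}$)
$A{\left(U \right)} = 5 U$
$\frac{A{\left(p \left(-3\right) \right)}}{o{\left(q \right)}} = \frac{5 \cdot 23 \left(-3\right)}{4 + \frac{59}{-245}} = \frac{5 \left(-69\right)}{4 + 59 \left(- \frac{1}{245}\right)} = - \frac{345}{4 - \frac{59}{245}} = - \frac{345}{\frac{921}{245}} = \left(-345\right) \frac{245}{921} = - \frac{28175}{307}$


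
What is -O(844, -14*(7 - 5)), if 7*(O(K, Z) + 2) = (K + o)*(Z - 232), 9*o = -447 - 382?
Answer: 1759546/63 ≈ 27929.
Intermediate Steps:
o = -829/9 (o = (-447 - 382)/9 = (1/9)*(-829) = -829/9 ≈ -92.111)
O(K, Z) = -2 + (-232 + Z)*(-829/9 + K)/7 (O(K, Z) = -2 + ((K - 829/9)*(Z - 232))/7 = -2 + ((-829/9 + K)*(-232 + Z))/7 = -2 + ((-232 + Z)*(-829/9 + K))/7 = -2 + (-232 + Z)*(-829/9 + K)/7)
-O(844, -14*(7 - 5)) = -(192202/63 - (-1658)*(7 - 5)/9 - 232/7*844 + (1/7)*844*(-14*(7 - 5))) = -(192202/63 - (-1658)*2/9 - 195808/7 + (1/7)*844*(-14*2)) = -(192202/63 - 829/63*(-28) - 195808/7 + (1/7)*844*(-28)) = -(192202/63 + 3316/9 - 195808/7 - 3376) = -1*(-1759546/63) = 1759546/63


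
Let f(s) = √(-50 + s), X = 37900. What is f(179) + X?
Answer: 37900 + √129 ≈ 37911.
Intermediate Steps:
f(179) + X = √(-50 + 179) + 37900 = √129 + 37900 = 37900 + √129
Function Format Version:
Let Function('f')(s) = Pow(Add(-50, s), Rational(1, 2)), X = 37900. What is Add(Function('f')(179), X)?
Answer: Add(37900, Pow(129, Rational(1, 2))) ≈ 37911.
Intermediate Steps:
Add(Function('f')(179), X) = Add(Pow(Add(-50, 179), Rational(1, 2)), 37900) = Add(Pow(129, Rational(1, 2)), 37900) = Add(37900, Pow(129, Rational(1, 2)))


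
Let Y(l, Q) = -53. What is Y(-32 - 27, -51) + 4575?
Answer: 4522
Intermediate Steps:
Y(-32 - 27, -51) + 4575 = -53 + 4575 = 4522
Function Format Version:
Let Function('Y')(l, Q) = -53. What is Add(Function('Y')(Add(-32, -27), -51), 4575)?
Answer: 4522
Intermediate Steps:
Add(Function('Y')(Add(-32, -27), -51), 4575) = Add(-53, 4575) = 4522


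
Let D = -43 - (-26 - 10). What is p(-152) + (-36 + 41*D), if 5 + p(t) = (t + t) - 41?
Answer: -673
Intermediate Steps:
p(t) = -46 + 2*t (p(t) = -5 + ((t + t) - 41) = -5 + (2*t - 41) = -5 + (-41 + 2*t) = -46 + 2*t)
D = -7 (D = -43 - 1*(-36) = -43 + 36 = -7)
p(-152) + (-36 + 41*D) = (-46 + 2*(-152)) + (-36 + 41*(-7)) = (-46 - 304) + (-36 - 287) = -350 - 323 = -673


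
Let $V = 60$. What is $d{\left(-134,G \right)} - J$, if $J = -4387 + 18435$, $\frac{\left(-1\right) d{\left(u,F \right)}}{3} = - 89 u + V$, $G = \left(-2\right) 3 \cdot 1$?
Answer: $-50006$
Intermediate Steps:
$G = -6$ ($G = \left(-6\right) 1 = -6$)
$d{\left(u,F \right)} = -180 + 267 u$ ($d{\left(u,F \right)} = - 3 \left(- 89 u + 60\right) = - 3 \left(60 - 89 u\right) = -180 + 267 u$)
$J = 14048$
$d{\left(-134,G \right)} - J = \left(-180 + 267 \left(-134\right)\right) - 14048 = \left(-180 - 35778\right) - 14048 = -35958 - 14048 = -50006$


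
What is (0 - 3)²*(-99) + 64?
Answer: -827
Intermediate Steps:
(0 - 3)²*(-99) + 64 = (-3)²*(-99) + 64 = 9*(-99) + 64 = -891 + 64 = -827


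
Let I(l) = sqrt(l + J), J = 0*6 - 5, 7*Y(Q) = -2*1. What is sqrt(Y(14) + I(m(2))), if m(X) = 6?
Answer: sqrt(35)/7 ≈ 0.84515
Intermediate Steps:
Y(Q) = -2/7 (Y(Q) = (-2*1)/7 = (1/7)*(-2) = -2/7)
J = -5 (J = 0 - 5 = -5)
I(l) = sqrt(-5 + l) (I(l) = sqrt(l - 5) = sqrt(-5 + l))
sqrt(Y(14) + I(m(2))) = sqrt(-2/7 + sqrt(-5 + 6)) = sqrt(-2/7 + sqrt(1)) = sqrt(-2/7 + 1) = sqrt(5/7) = sqrt(35)/7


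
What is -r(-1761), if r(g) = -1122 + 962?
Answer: 160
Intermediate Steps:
r(g) = -160
-r(-1761) = -1*(-160) = 160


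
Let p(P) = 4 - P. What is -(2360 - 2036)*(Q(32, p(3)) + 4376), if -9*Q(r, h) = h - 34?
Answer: -1419012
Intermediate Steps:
Q(r, h) = 34/9 - h/9 (Q(r, h) = -(h - 34)/9 = -(-34 + h)/9 = 34/9 - h/9)
-(2360 - 2036)*(Q(32, p(3)) + 4376) = -(2360 - 2036)*((34/9 - (4 - 1*3)/9) + 4376) = -324*((34/9 - (4 - 3)/9) + 4376) = -324*((34/9 - ⅑*1) + 4376) = -324*((34/9 - ⅑) + 4376) = -324*(11/3 + 4376) = -324*13139/3 = -1*1419012 = -1419012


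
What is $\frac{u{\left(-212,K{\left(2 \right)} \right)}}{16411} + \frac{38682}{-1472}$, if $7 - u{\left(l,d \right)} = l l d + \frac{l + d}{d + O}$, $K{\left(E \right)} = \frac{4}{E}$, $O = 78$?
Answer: $- \frac{383555635}{12078496} \approx -31.755$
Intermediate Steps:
$u{\left(l,d \right)} = 7 - d l^{2} - \frac{d + l}{78 + d}$ ($u{\left(l,d \right)} = 7 - \left(l l d + \frac{l + d}{d + 78}\right) = 7 - \left(l^{2} d + \frac{d + l}{78 + d}\right) = 7 - \left(d l^{2} + \frac{d + l}{78 + d}\right) = 7 - d l^{2} - \frac{d + l}{78 + d}$)
$\frac{u{\left(-212,K{\left(2 \right)} \right)}}{16411} + \frac{38682}{-1472} = \frac{\frac{1}{78 + \frac{4}{2}} \left(546 - -212 + 6 \cdot \frac{4}{2} - \left(\frac{4}{2}\right)^{2} \left(-212\right)^{2} - 78 \cdot \frac{4}{2} \left(-212\right)^{2}\right)}{16411} + \frac{38682}{-1472} = \frac{546 + 212 + 6 \cdot 4 \cdot \frac{1}{2} - \left(4 \cdot \frac{1}{2}\right)^{2} \cdot 44944 - 78 \cdot 4 \cdot \frac{1}{2} \cdot 44944}{78 + 4 \cdot \frac{1}{2}} \cdot \frac{1}{16411} + 38682 \left(- \frac{1}{1472}\right) = \frac{546 + 212 + 6 \cdot 2 - 2^{2} \cdot 44944 - 156 \cdot 44944}{78 + 2} \cdot \frac{1}{16411} - \frac{19341}{736} = \frac{546 + 212 + 12 - 4 \cdot 44944 - 7011264}{80} \cdot \frac{1}{16411} - \frac{19341}{736} = \frac{546 + 212 + 12 - 179776 - 7011264}{80} \cdot \frac{1}{16411} - \frac{19341}{736} = \frac{1}{80} \left(-7190270\right) \frac{1}{16411} - \frac{19341}{736} = \left(- \frac{719027}{8}\right) \frac{1}{16411} - \frac{19341}{736} = - \frac{719027}{131288} - \frac{19341}{736} = - \frac{383555635}{12078496}$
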